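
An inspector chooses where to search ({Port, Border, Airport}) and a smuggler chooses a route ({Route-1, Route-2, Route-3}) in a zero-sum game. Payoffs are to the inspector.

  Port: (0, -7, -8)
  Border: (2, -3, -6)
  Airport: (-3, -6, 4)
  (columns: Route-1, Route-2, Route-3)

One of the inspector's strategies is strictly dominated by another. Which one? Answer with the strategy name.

Border gives a strictly higher payoff than Port against every column: 2 > 0, -3 > -7, -6 > -8.
So Port is strictly dominated and the inspector never plays it.

Port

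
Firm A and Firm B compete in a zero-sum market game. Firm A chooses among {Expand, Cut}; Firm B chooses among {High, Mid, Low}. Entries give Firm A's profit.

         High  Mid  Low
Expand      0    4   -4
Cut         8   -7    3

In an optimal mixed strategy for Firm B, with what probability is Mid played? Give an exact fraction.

7/18

Row minima: Expand → -4, Cut → -7; maximin = -4.
Column maxima: High → 8, Mid → 4, Low → 3; minimax = 3.
-4 ≠ 3, so there is no saddle point; optimal play is mixed.
High is strictly dominated by Low (it gives Firm A strictly more in every row), so Firm B never plays it.
On the remaining 2×2 (Expand, Cut vs Mid, Low):
Let Firm A play Expand with probability p. Expected payoff against Mid: 4p + (-7)(1−p) = 11p − 7; against Low: (-4)p + 3(1−p) = −7p + 3.
Setting these equal: 11p − 7 = −7p + 3 ⇒ 18p = 10 ⇒ p = 5/9, and the value is (11)·(5/9) − 7 = -8/9.
For Firm B: with q = P(Mid), equating Expand's and Cut's payoffs gives 8q − 4 = −10q + 3 ⇒ q = 7/18.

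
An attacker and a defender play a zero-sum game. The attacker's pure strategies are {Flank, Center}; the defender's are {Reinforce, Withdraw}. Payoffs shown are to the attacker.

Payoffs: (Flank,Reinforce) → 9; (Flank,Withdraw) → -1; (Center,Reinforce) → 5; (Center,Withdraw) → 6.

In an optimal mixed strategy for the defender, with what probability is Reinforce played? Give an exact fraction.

Row minima: Flank → -1, Center → 5; maximin = 5.
Column maxima: Reinforce → 9, Withdraw → 6; minimax = 6.
5 ≠ 6, so there is no saddle point; optimal play is mixed.
Let the attacker play Flank with probability p. Expected payoff against Reinforce: 9p + 5(1−p) = 4p + 5; against Withdraw: (-1)p + 6(1−p) = −7p + 6.
Setting these equal: 4p + 5 = −7p + 6 ⇒ 11p = 1 ⇒ p = 1/11, and the value is (4)·(1/11) + 5 = 59/11.
For the defender: with q = P(Reinforce), equating Flank's and Center's payoffs gives 10q − 1 = −q + 6 ⇒ q = 7/11.

7/11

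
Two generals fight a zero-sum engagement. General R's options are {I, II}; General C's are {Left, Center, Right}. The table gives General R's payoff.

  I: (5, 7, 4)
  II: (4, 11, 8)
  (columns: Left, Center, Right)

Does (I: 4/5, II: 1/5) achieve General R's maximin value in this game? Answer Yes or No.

Against Left this mix gives (4/5)·5 + (1/5)·4 = 24/5.
Against Center this mix gives (4/5)·7 + (1/5)·11 = 39/5.
Against Right this mix gives (4/5)·4 + (1/5)·8 = 24/5.
All of General C's active replies (Left, Right) yield 24/5, and no column does worse for General R. The mix makes General C indifferent and guarantees 24/5, so it is optimal.

Yes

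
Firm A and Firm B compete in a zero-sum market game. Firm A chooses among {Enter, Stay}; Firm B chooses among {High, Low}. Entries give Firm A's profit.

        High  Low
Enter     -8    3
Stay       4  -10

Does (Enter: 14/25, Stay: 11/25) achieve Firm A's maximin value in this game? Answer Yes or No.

Against High this mix gives (14/25)·(-8) + (11/25)·4 = -68/25.
Against Low this mix gives (14/25)·3 + (11/25)·(-10) = -68/25.
All of Firm B's active replies (High, Low) yield -68/25, and no column does worse for Firm A. The mix makes Firm B indifferent and guarantees -68/25, so it is optimal.

Yes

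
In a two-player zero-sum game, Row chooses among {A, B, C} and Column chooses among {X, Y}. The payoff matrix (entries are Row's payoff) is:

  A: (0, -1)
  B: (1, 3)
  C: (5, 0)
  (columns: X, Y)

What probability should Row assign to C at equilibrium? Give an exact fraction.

2/7

Row minima: A → -1, B → 1, C → 0; maximin = 1.
Column maxima: X → 5, Y → 3; minimax = 3.
1 ≠ 3, so there is no saddle point; optimal play is mixed.
A is strictly dominated by B, so Row never plays it.
On the remaining 2×2 (B, C vs X, Y):
Let Row play B with probability p. Expected payoff against X: 1p + 5(1−p) = −4p + 5; against Y: 3p + 0(1−p) = 3p.
Setting these equal: −4p + 5 = 3p ⇒ −7p = -5 ⇒ p = 5/7, and the value is (-4)·(5/7) + 5 = 15/7.
For Column: with q = P(X), equating B's and C's payoffs gives −2q + 3 = 5q ⇒ q = 3/7.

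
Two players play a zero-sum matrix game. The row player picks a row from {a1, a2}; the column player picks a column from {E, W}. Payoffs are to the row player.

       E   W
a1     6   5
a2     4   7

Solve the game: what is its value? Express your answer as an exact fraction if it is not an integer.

11/2

Row minima: a1 → 5, a2 → 4; maximin = 5.
Column maxima: E → 6, W → 7; minimax = 6.
5 ≠ 6, so there is no saddle point; optimal play is mixed.
Let the row player play a1 with probability p. Expected payoff against E: 6p + 4(1−p) = 2p + 4; against W: 5p + 7(1−p) = −2p + 7.
Setting these equal: 2p + 4 = −2p + 7 ⇒ 4p = 3 ⇒ p = 3/4, and the value is (2)·(3/4) + 4 = 11/2.
For the column player: with q = P(E), equating a1's and a2's payoffs gives q + 5 = −3q + 7 ⇒ q = 1/2.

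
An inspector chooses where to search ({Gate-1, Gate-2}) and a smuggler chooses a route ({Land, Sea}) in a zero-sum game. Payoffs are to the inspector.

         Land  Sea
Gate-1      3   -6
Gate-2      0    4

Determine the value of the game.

Row minima: Gate-1 → -6, Gate-2 → 0; maximin = 0.
Column maxima: Land → 3, Sea → 4; minimax = 3.
0 ≠ 3, so there is no saddle point; optimal play is mixed.
Let the inspector play Gate-1 with probability p. Expected payoff against Land: 3p + 0(1−p) = 3p; against Sea: (-6)p + 4(1−p) = −10p + 4.
Setting these equal: 3p = −10p + 4 ⇒ 13p = 4 ⇒ p = 4/13, and the value is (3)·(4/13) = 12/13.
For the smuggler: with q = P(Land), equating Gate-1's and Gate-2's payoffs gives 9q − 6 = −4q + 4 ⇒ q = 10/13.

12/13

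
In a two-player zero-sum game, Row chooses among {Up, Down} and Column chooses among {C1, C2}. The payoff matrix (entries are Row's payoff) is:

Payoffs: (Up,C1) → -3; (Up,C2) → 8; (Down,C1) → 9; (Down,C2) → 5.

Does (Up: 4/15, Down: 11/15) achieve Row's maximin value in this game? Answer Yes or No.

Yes

Against C1 this mix gives (4/15)·(-3) + (11/15)·9 = 29/5.
Against C2 this mix gives (4/15)·8 + (11/15)·5 = 29/5.
All of Column's active replies (C1, C2) yield 29/5, and no column does worse for Row. The mix makes Column indifferent and guarantees 29/5, so it is optimal.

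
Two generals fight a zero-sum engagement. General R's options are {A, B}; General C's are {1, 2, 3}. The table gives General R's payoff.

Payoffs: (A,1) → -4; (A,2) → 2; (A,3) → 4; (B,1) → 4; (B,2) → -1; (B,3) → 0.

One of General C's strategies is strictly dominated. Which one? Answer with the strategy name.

3

2 holds General R's payoff strictly below 3 in every row: 2 < 4, -1 < 0.
So 3 is strictly dominated for General C.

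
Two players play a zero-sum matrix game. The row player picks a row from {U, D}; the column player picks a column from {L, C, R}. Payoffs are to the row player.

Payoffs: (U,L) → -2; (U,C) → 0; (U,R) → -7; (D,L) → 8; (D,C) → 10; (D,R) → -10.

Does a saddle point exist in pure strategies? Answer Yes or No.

Row minima: U → -7, D → -10; maximin = -7.
Column maxima: L → 8, C → 10, R → -7; minimax = -7.
maximin = minimax = -7, so a saddle point exists.

Yes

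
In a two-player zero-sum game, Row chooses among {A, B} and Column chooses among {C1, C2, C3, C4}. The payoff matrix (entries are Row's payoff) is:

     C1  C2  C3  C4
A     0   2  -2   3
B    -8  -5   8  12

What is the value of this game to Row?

Row minima: A → -2, B → -8; maximin = -2.
Column maxima: C1 → 0, C2 → 2, C3 → 8, C4 → 12; minimax = 0.
-2 ≠ 0, so there is no saddle point; optimal play is mixed.
C2 is strictly dominated by C1 (it gives Row strictly more in every row), so Column never plays it.
C4 is strictly dominated by C1 (it gives Row strictly more in every row), so Column never plays it.
On the remaining 2×2 (A, B vs C1, C3):
Let Row play A with probability p. Expected payoff against C1: 0p + (-8)(1−p) = 8p − 8; against C3: (-2)p + 8(1−p) = −10p + 8.
Setting these equal: 8p − 8 = −10p + 8 ⇒ 18p = 16 ⇒ p = 8/9, and the value is (8)·(8/9) − 8 = -8/9.
For Column: with q = P(C1), equating A's and B's payoffs gives 2q − 2 = −16q + 8 ⇒ q = 5/9.

-8/9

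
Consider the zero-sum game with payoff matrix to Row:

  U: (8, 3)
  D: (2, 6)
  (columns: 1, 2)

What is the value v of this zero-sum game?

14/3

Row minima: U → 3, D → 2; maximin = 3.
Column maxima: 1 → 8, 2 → 6; minimax = 6.
3 ≠ 6, so there is no saddle point; optimal play is mixed.
Let Row play U with probability p. Expected payoff against 1: 8p + 2(1−p) = 6p + 2; against 2: 3p + 6(1−p) = −3p + 6.
Setting these equal: 6p + 2 = −3p + 6 ⇒ 9p = 4 ⇒ p = 4/9, and the value is (6)·(4/9) + 2 = 14/3.
For Column: with q = P(1), equating U's and D's payoffs gives 5q + 3 = −4q + 6 ⇒ q = 1/3.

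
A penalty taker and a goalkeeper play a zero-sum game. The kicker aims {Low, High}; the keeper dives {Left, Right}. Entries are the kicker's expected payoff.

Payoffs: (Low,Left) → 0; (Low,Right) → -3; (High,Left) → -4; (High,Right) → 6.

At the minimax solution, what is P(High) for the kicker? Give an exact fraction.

3/13

Row minima: Low → -3, High → -4; maximin = -3.
Column maxima: Left → 0, Right → 6; minimax = 0.
-3 ≠ 0, so there is no saddle point; optimal play is mixed.
Let the kicker play Low with probability p. Expected payoff against Left: 0p + (-4)(1−p) = 4p − 4; against Right: (-3)p + 6(1−p) = −9p + 6.
Setting these equal: 4p − 4 = −9p + 6 ⇒ 13p = 10 ⇒ p = 10/13, and the value is (4)·(10/13) − 4 = -12/13.
For the keeper: with q = P(Left), equating Low's and High's payoffs gives 3q − 3 = −10q + 6 ⇒ q = 9/13.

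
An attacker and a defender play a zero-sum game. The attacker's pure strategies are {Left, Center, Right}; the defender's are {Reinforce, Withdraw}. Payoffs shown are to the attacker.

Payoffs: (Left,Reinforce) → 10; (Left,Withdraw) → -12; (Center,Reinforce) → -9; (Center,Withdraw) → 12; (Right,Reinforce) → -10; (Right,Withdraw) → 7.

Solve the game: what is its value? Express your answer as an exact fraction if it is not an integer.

12/43

Row minima: Left → -12, Center → -9, Right → -10; maximin = -9.
Column maxima: Reinforce → 10, Withdraw → 12; minimax = 10.
-9 ≠ 10, so there is no saddle point; optimal play is mixed.
Right is strictly dominated by Center, so the attacker never plays it.
On the remaining 2×2 (Left, Center vs Reinforce, Withdraw):
Let the attacker play Left with probability p. Expected payoff against Reinforce: 10p + (-9)(1−p) = 19p − 9; against Withdraw: (-12)p + 12(1−p) = −24p + 12.
Setting these equal: 19p − 9 = −24p + 12 ⇒ 43p = 21 ⇒ p = 21/43, and the value is (19)·(21/43) − 9 = 12/43.
For the defender: with q = P(Reinforce), equating Left's and Center's payoffs gives 22q − 12 = −21q + 12 ⇒ q = 24/43.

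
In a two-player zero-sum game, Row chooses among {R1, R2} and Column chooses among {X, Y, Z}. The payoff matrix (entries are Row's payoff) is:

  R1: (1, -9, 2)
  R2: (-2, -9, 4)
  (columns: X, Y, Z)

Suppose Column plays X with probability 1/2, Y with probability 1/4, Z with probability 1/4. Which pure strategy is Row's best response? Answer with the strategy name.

Expected payoff of R1: (1/2)·1 + (1/4)·(-9) + (1/4)·2 = -5/4.
Expected payoff of R2: (1/2)·(-2) + (1/4)·(-9) + (1/4)·4 = -9/4.
The largest is -5/4, so Row's best response is R1.

R1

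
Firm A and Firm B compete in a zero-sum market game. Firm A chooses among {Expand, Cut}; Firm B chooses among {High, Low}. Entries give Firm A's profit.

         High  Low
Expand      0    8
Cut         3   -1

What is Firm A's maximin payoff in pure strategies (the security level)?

0

Row minima: Expand → 0, Cut → -1.
The best of these is 0.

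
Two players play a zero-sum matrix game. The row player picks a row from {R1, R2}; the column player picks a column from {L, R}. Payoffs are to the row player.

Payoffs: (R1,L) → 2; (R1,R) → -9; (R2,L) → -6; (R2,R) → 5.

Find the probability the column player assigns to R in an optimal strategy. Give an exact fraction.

Row minima: R1 → -9, R2 → -6; maximin = -6.
Column maxima: L → 2, R → 5; minimax = 2.
-6 ≠ 2, so there is no saddle point; optimal play is mixed.
Let the row player play R1 with probability p. Expected payoff against L: 2p + (-6)(1−p) = 8p − 6; against R: (-9)p + 5(1−p) = −14p + 5.
Setting these equal: 8p − 6 = −14p + 5 ⇒ 22p = 11 ⇒ p = 1/2, and the value is (8)·(1/2) − 6 = -2.
For the column player: with q = P(L), equating R1's and R2's payoffs gives 11q − 9 = −11q + 5 ⇒ q = 7/11.

4/11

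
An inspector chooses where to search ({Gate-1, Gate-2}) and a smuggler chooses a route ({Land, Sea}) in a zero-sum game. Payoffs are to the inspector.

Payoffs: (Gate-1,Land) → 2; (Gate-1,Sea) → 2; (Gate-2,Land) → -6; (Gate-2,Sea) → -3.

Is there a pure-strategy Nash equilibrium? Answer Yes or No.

Row minima: Gate-1 → 2, Gate-2 → -6; maximin = 2.
Column maxima: Land → 2, Sea → 2; minimax = 2.
maximin = minimax = 2, so a saddle point exists.

Yes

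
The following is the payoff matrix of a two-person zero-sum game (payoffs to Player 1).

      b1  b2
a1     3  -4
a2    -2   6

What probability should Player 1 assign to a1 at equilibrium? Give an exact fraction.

Row minima: a1 → -4, a2 → -2; maximin = -2.
Column maxima: b1 → 3, b2 → 6; minimax = 3.
-2 ≠ 3, so there is no saddle point; optimal play is mixed.
Let Player 1 play a1 with probability p. Expected payoff against b1: 3p + (-2)(1−p) = 5p − 2; against b2: (-4)p + 6(1−p) = −10p + 6.
Setting these equal: 5p − 2 = −10p + 6 ⇒ 15p = 8 ⇒ p = 8/15, and the value is (5)·(8/15) − 2 = 2/3.
For Player 2: with q = P(b1), equating a1's and a2's payoffs gives 7q − 4 = −8q + 6 ⇒ q = 2/3.

8/15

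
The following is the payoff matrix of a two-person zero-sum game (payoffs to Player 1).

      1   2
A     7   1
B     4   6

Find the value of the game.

19/4

Row minima: A → 1, B → 4; maximin = 4.
Column maxima: 1 → 7, 2 → 6; minimax = 6.
4 ≠ 6, so there is no saddle point; optimal play is mixed.
Let Player 1 play A with probability p. Expected payoff against 1: 7p + 4(1−p) = 3p + 4; against 2: 1p + 6(1−p) = −5p + 6.
Setting these equal: 3p + 4 = −5p + 6 ⇒ 8p = 2 ⇒ p = 1/4, and the value is (3)·(1/4) + 4 = 19/4.
For Player 2: with q = P(1), equating A's and B's payoffs gives 6q + 1 = −2q + 6 ⇒ q = 5/8.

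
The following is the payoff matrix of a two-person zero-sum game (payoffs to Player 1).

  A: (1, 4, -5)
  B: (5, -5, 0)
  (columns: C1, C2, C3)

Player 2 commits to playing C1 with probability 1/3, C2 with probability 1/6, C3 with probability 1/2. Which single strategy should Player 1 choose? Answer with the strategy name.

B

Expected payoff of A: (1/3)·1 + (1/6)·4 + (1/2)·(-5) = -3/2.
Expected payoff of B: (1/3)·5 + (1/6)·(-5) + (1/2)·0 = 5/6.
The largest is 5/6, so Player 1's best response is B.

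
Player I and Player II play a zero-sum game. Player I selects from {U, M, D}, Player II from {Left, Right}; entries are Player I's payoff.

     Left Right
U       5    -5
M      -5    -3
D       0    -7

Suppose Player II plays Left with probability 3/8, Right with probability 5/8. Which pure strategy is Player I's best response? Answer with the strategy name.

Expected payoff of U: (3/8)·5 + (5/8)·(-5) = -5/4.
Expected payoff of M: (3/8)·(-5) + (5/8)·(-3) = -15/4.
Expected payoff of D: (3/8)·0 + (5/8)·(-7) = -35/8.
The largest is -5/4, so Player I's best response is U.

U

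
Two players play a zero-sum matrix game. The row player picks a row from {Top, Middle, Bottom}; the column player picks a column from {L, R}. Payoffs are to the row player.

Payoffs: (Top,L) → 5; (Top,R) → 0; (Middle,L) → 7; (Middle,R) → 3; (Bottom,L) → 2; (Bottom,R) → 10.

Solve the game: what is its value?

16/3

Row minima: Top → 0, Middle → 3, Bottom → 2; maximin = 3.
Column maxima: L → 7, R → 10; minimax = 7.
3 ≠ 7, so there is no saddle point; optimal play is mixed.
Top is strictly dominated by Middle, so the row player never plays it.
On the remaining 2×2 (Middle, Bottom vs L, R):
Let the row player play Middle with probability p. Expected payoff against L: 7p + 2(1−p) = 5p + 2; against R: 3p + 10(1−p) = −7p + 10.
Setting these equal: 5p + 2 = −7p + 10 ⇒ 12p = 8 ⇒ p = 2/3, and the value is (5)·(2/3) + 2 = 16/3.
For the column player: with q = P(L), equating Middle's and Bottom's payoffs gives 4q + 3 = −8q + 10 ⇒ q = 7/12.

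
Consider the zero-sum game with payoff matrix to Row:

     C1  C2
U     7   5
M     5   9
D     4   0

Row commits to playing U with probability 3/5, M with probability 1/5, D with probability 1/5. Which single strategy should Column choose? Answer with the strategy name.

If Column plays C1, Row's expected payoff is (3/5)·7 + (1/5)·5 + (1/5)·4 = 6.
If Column plays C2, Row's expected payoff is (3/5)·5 + (1/5)·9 + (1/5)·0 = 24/5.
Column minimizes Row's payoff; the smallest is 24/5, so the best response is C2.

C2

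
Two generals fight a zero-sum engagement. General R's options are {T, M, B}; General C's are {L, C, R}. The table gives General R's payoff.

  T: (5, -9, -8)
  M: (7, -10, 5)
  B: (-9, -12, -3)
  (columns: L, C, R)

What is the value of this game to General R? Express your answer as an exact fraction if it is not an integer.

-9

Row minima: T → -9, M → -10, B → -12; maximin = -9.
Column maxima: L → 7, C → -9, R → 5; minimax = -9.
Since maximin = minimax = -9, there is a saddle point and the value is -9.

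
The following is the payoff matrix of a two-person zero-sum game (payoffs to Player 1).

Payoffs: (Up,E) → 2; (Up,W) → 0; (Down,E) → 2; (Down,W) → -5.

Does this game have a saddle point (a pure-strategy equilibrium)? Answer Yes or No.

Row minima: Up → 0, Down → -5; maximin = 0.
Column maxima: E → 2, W → 0; minimax = 0.
maximin = minimax = 0, so a saddle point exists.

Yes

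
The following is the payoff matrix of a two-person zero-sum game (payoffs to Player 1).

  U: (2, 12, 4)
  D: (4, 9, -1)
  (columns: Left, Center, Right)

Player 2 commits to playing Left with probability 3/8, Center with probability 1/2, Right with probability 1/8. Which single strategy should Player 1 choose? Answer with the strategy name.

U

Expected payoff of U: (3/8)·2 + (1/2)·12 + (1/8)·4 = 29/4.
Expected payoff of D: (3/8)·4 + (1/2)·9 + (1/8)·(-1) = 47/8.
The largest is 29/4, so Player 1's best response is U.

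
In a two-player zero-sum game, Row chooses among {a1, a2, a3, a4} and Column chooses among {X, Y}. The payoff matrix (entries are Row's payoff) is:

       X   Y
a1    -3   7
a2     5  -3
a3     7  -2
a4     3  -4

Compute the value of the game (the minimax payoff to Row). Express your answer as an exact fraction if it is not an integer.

Row minima: a1 → -3, a2 → -3, a3 → -2, a4 → -4; maximin = -2.
Column maxima: X → 7, Y → 7; minimax = 7.
-2 ≠ 7, so there is no saddle point; optimal play is mixed.
a2 is strictly dominated by a3, so Row never plays it.
a4 is strictly dominated by a3, so Row never plays it.
On the remaining 2×2 (a1, a3 vs X, Y):
Let Row play a1 with probability p. Expected payoff against X: (-3)p + 7(1−p) = −10p + 7; against Y: 7p + (-2)(1−p) = 9p − 2.
Setting these equal: −10p + 7 = 9p − 2 ⇒ −19p = -9 ⇒ p = 9/19, and the value is (-10)·(9/19) + 7 = 43/19.
For Column: with q = P(X), equating a1's and a3's payoffs gives −10q + 7 = 9q − 2 ⇒ q = 9/19.

43/19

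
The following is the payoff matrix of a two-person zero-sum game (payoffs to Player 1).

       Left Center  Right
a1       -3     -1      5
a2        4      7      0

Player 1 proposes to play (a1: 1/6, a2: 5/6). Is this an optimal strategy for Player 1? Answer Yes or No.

No

Against Left this mix gives (1/6)·(-3) + (5/6)·4 = 17/6.
Against Center this mix gives (1/6)·(-1) + (5/6)·7 = 17/3.
Against Right this mix gives (1/6)·5 + (5/6)·0 = 5/6.
Player 2 will play Right, holding Player 1 to 5/6. Shifting weight toward the row that does better against Right would raise this floor (the equalizing mix achieves 5/3 against both Right and Left), so the proposed strategy is not optimal.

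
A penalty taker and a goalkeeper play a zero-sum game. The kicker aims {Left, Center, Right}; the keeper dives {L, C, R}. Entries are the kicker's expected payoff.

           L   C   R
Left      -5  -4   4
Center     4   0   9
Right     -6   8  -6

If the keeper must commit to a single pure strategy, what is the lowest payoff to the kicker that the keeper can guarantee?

4

Column maxima: L → 4, C → 8, R → 9.
The smallest of these is 4.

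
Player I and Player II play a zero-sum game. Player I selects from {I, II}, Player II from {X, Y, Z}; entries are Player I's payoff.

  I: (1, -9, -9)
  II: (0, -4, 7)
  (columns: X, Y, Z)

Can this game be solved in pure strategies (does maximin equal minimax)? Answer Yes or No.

Yes

Row minima: I → -9, II → -4; maximin = -4.
Column maxima: X → 1, Y → -4, Z → 7; minimax = -4.
maximin = minimax = -4, so a saddle point exists.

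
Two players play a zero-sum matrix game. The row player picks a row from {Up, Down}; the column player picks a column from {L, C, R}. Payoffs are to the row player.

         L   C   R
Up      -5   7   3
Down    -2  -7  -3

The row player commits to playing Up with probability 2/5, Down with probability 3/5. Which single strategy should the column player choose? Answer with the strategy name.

L

If the column player plays L, the row player's expected payoff is (2/5)·(-5) + (3/5)·(-2) = -16/5.
If the column player plays C, the row player's expected payoff is (2/5)·7 + (3/5)·(-7) = -7/5.
If the column player plays R, the row player's expected payoff is (2/5)·3 + (3/5)·(-3) = -3/5.
The column player minimizes the row player's payoff; the smallest is -16/5, so the best response is L.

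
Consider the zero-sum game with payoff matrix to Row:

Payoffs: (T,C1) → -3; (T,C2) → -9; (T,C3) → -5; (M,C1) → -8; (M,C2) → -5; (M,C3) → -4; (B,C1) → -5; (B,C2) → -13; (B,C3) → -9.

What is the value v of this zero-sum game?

-19/3

Row minima: T → -9, M → -8, B → -13; maximin = -8.
Column maxima: C1 → -3, C2 → -5, C3 → -4; minimax = -5.
-8 ≠ -5, so there is no saddle point; optimal play is mixed.
B is strictly dominated by T, so Row never plays it.
C3 is strictly dominated by C2 (it gives Row strictly more in every row), so Column never plays it.
On the remaining 2×2 (T, M vs C1, C2):
Let Row play T with probability p. Expected payoff against C1: (-3)p + (-8)(1−p) = 5p − 8; against C2: (-9)p + (-5)(1−p) = −4p − 5.
Setting these equal: 5p − 8 = −4p − 5 ⇒ 9p = 3 ⇒ p = 1/3, and the value is (5)·(1/3) − 8 = -19/3.
For Column: with q = P(C1), equating T's and M's payoffs gives 6q − 9 = −3q − 5 ⇒ q = 4/9.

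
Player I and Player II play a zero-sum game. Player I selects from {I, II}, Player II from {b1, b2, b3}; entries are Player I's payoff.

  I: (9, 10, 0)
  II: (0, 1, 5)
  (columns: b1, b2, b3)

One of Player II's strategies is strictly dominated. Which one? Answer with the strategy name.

b2

b1 holds Player I's payoff strictly below b2 in every row: 9 < 10, 0 < 1.
So b2 is strictly dominated for Player II.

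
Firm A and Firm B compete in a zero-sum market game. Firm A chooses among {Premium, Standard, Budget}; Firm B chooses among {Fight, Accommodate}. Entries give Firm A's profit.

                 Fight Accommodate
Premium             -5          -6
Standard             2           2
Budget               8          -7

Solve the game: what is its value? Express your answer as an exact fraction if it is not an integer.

2

Row minima: Premium → -6, Standard → 2, Budget → -7; maximin = 2.
Column maxima: Fight → 8, Accommodate → 2; minimax = 2.
Since maximin = minimax = 2, there is a saddle point and the value is 2.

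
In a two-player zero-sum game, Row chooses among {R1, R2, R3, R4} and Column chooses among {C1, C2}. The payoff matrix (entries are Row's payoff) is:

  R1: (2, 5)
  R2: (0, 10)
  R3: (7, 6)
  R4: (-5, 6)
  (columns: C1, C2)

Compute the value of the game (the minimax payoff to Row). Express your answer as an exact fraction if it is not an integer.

70/11

Row minima: R1 → 2, R2 → 0, R3 → 6, R4 → -5; maximin = 6.
Column maxima: C1 → 7, C2 → 10; minimax = 7.
6 ≠ 7, so there is no saddle point; optimal play is mixed.
R1 is strictly dominated by R3, so Row never plays it.
R4 is strictly dominated by R2, so Row never plays it.
On the remaining 2×2 (R2, R3 vs C1, C2):
Let Row play R2 with probability p. Expected payoff against C1: 0p + 7(1−p) = −7p + 7; against C2: 10p + 6(1−p) = 4p + 6.
Setting these equal: −7p + 7 = 4p + 6 ⇒ −11p = -1 ⇒ p = 1/11, and the value is (-7)·(1/11) + 7 = 70/11.
For Column: with q = P(C1), equating R2's and R3's payoffs gives −10q + 10 = q + 6 ⇒ q = 4/11.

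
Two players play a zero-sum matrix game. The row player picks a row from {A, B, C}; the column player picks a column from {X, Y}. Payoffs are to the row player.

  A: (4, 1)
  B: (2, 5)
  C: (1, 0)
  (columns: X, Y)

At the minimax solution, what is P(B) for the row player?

1/2

Row minima: A → 1, B → 2, C → 0; maximin = 2.
Column maxima: X → 4, Y → 5; minimax = 4.
2 ≠ 4, so there is no saddle point; optimal play is mixed.
C is strictly dominated by A, so the row player never plays it.
On the remaining 2×2 (A, B vs X, Y):
Let the row player play A with probability p. Expected payoff against X: 4p + 2(1−p) = 2p + 2; against Y: 1p + 5(1−p) = −4p + 5.
Setting these equal: 2p + 2 = −4p + 5 ⇒ 6p = 3 ⇒ p = 1/2, and the value is (2)·(1/2) + 2 = 3.
For the column player: with q = P(X), equating A's and B's payoffs gives 3q + 1 = −3q + 5 ⇒ q = 2/3.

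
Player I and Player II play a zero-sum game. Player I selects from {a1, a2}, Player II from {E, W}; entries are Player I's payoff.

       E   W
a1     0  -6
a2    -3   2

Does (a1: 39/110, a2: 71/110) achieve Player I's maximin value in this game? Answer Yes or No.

No

Against E this mix gives (39/110)·0 + (71/110)·(-3) = -213/110.
Against W this mix gives (39/110)·(-6) + (71/110)·2 = -46/55.
Player II will play E, holding Player I to -213/110. Shifting weight toward the row that does better against E would raise this floor (the equalizing mix achieves -18/11 against both E and W), so the proposed strategy is not optimal.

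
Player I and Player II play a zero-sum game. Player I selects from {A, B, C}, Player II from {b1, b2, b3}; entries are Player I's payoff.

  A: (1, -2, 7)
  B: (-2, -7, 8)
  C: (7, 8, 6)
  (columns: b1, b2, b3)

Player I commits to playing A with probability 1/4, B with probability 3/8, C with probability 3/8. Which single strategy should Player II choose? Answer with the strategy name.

If Player II plays b1, Player I's expected payoff is (1/4)·1 + (3/8)·(-2) + (3/8)·7 = 17/8.
If Player II plays b2, Player I's expected payoff is (1/4)·(-2) + (3/8)·(-7) + (3/8)·8 = -1/8.
If Player II plays b3, Player I's expected payoff is (1/4)·7 + (3/8)·8 + (3/8)·6 = 7.
Player II minimizes Player I's payoff; the smallest is -1/8, so the best response is b2.

b2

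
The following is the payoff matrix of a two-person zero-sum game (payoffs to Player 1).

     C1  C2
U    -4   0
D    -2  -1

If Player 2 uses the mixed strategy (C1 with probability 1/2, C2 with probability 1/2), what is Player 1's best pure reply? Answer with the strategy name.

D

Expected payoff of U: (1/2)·(-4) + (1/2)·0 = -2.
Expected payoff of D: (1/2)·(-2) + (1/2)·(-1) = -3/2.
The largest is -3/2, so Player 1's best response is D.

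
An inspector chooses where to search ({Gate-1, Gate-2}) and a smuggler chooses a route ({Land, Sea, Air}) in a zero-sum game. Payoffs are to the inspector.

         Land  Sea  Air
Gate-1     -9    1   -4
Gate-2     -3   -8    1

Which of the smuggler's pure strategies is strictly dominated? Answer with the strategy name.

Air

Land holds the inspector's payoff strictly below Air in every row: -9 < -4, -3 < 1.
So Air is strictly dominated for the smuggler.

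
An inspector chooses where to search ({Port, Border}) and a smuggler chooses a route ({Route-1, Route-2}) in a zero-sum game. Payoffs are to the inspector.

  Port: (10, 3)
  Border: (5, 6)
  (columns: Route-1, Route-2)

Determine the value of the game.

45/8

Row minima: Port → 3, Border → 5; maximin = 5.
Column maxima: Route-1 → 10, Route-2 → 6; minimax = 6.
5 ≠ 6, so there is no saddle point; optimal play is mixed.
Let the inspector play Port with probability p. Expected payoff against Route-1: 10p + 5(1−p) = 5p + 5; against Route-2: 3p + 6(1−p) = −3p + 6.
Setting these equal: 5p + 5 = −3p + 6 ⇒ 8p = 1 ⇒ p = 1/8, and the value is (5)·(1/8) + 5 = 45/8.
For the smuggler: with q = P(Route-1), equating Port's and Border's payoffs gives 7q + 3 = −q + 6 ⇒ q = 3/8.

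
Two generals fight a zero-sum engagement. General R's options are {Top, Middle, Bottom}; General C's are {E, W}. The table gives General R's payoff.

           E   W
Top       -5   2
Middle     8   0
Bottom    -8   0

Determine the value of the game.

Row minima: Top → -5, Middle → 0, Bottom → -8; maximin = 0.
Column maxima: E → 8, W → 2; minimax = 2.
0 ≠ 2, so there is no saddle point; optimal play is mixed.
Bottom is strictly dominated by Top, so General R never plays it.
On the remaining 2×2 (Top, Middle vs E, W):
Let General R play Top with probability p. Expected payoff against E: (-5)p + 8(1−p) = −13p + 8; against W: 2p + 0(1−p) = 2p.
Setting these equal: −13p + 8 = 2p ⇒ −15p = -8 ⇒ p = 8/15, and the value is (-13)·(8/15) + 8 = 16/15.
For General C: with q = P(E), equating Top's and Middle's payoffs gives −7q + 2 = 8q ⇒ q = 2/15.

16/15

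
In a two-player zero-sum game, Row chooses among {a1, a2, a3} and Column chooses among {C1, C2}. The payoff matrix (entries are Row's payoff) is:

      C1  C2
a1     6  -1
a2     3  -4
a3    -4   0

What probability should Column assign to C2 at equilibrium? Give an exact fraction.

Row minima: a1 → -1, a2 → -4, a3 → -4; maximin = -1.
Column maxima: C1 → 6, C2 → 0; minimax = 0.
-1 ≠ 0, so there is no saddle point; optimal play is mixed.
a2 is strictly dominated by a1, so Row never plays it.
On the remaining 2×2 (a1, a3 vs C1, C2):
Let Row play a1 with probability p. Expected payoff against C1: 6p + (-4)(1−p) = 10p − 4; against C2: (-1)p + 0(1−p) = −p.
Setting these equal: 10p − 4 = −p ⇒ 11p = 4 ⇒ p = 4/11, and the value is (10)·(4/11) − 4 = -4/11.
For Column: with q = P(C1), equating a1's and a3's payoffs gives 7q − 1 = −4q ⇒ q = 1/11.

10/11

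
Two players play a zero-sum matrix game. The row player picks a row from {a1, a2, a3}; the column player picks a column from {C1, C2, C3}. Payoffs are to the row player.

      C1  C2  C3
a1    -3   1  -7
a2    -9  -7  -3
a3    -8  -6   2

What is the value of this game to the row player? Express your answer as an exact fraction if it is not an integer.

-31/7

Row minima: a1 → -7, a2 → -9, a3 → -8; maximin = -7.
Column maxima: C1 → -3, C2 → 1, C3 → 2; minimax = -3.
-7 ≠ -3, so there is no saddle point; optimal play is mixed.
a2 is strictly dominated by a3, so the row player never plays it.
C2 is strictly dominated by C1 (it gives the row player strictly more in every row), so the column player never plays it.
On the remaining 2×2 (a1, a3 vs C1, C3):
Let the row player play a1 with probability p. Expected payoff against C1: (-3)p + (-8)(1−p) = 5p − 8; against C3: (-7)p + 2(1−p) = −9p + 2.
Setting these equal: 5p − 8 = −9p + 2 ⇒ 14p = 10 ⇒ p = 5/7, and the value is (5)·(5/7) − 8 = -31/7.
For the column player: with q = P(C1), equating a1's and a3's payoffs gives 4q − 7 = −10q + 2 ⇒ q = 9/14.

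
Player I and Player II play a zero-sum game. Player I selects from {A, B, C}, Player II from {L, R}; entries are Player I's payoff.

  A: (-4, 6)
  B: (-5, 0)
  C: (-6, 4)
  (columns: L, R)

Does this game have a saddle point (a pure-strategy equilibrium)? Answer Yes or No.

Yes

Row minima: A → -4, B → -5, C → -6; maximin = -4.
Column maxima: L → -4, R → 6; minimax = -4.
maximin = minimax = -4, so a saddle point exists.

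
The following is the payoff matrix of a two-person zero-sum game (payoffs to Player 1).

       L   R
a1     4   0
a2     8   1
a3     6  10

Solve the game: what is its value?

74/11

Row minima: a1 → 0, a2 → 1, a3 → 6; maximin = 6.
Column maxima: L → 8, R → 10; minimax = 8.
6 ≠ 8, so there is no saddle point; optimal play is mixed.
a1 is strictly dominated by a2, so Player 1 never plays it.
On the remaining 2×2 (a2, a3 vs L, R):
Let Player 1 play a2 with probability p. Expected payoff against L: 8p + 6(1−p) = 2p + 6; against R: 1p + 10(1−p) = −9p + 10.
Setting these equal: 2p + 6 = −9p + 10 ⇒ 11p = 4 ⇒ p = 4/11, and the value is (2)·(4/11) + 6 = 74/11.
For Player 2: with q = P(L), equating a2's and a3's payoffs gives 7q + 1 = −4q + 10 ⇒ q = 9/11.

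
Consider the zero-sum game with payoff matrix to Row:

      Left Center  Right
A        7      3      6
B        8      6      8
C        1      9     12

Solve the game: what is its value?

33/5

Row minima: A → 3, B → 6, C → 1; maximin = 6.
Column maxima: Left → 8, Center → 9, Right → 12; minimax = 8.
6 ≠ 8, so there is no saddle point; optimal play is mixed.
A is strictly dominated by B, so Row never plays it.
Right is strictly dominated by Center (it gives Row strictly more in every row), so Column never plays it.
On the remaining 2×2 (B, C vs Left, Center):
Let Row play B with probability p. Expected payoff against Left: 8p + 1(1−p) = 7p + 1; against Center: 6p + 9(1−p) = −3p + 9.
Setting these equal: 7p + 1 = −3p + 9 ⇒ 10p = 8 ⇒ p = 4/5, and the value is (7)·(4/5) + 1 = 33/5.
For Column: with q = P(Left), equating B's and C's payoffs gives 2q + 6 = −8q + 9 ⇒ q = 3/10.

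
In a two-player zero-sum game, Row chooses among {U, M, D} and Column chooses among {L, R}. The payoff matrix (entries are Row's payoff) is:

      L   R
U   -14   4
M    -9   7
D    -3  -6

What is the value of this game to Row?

-75/19

Row minima: U → -14, M → -9, D → -6; maximin = -6.
Column maxima: L → -3, R → 7; minimax = -3.
-6 ≠ -3, so there is no saddle point; optimal play is mixed.
U is strictly dominated by M, so Row never plays it.
On the remaining 2×2 (M, D vs L, R):
Let Row play M with probability p. Expected payoff against L: (-9)p + (-3)(1−p) = −6p − 3; against R: 7p + (-6)(1−p) = 13p − 6.
Setting these equal: −6p − 3 = 13p − 6 ⇒ −19p = -3 ⇒ p = 3/19, and the value is (-6)·(3/19) − 3 = -75/19.
For Column: with q = P(L), equating M's and D's payoffs gives −16q + 7 = 3q − 6 ⇒ q = 13/19.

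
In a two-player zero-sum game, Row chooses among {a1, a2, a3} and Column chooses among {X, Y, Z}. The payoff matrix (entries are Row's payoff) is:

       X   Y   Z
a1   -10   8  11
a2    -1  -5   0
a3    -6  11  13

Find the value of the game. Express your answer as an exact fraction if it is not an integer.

Row minima: a1 → -10, a2 → -5, a3 → -6; maximin = -5.
Column maxima: X → -1, Y → 11, Z → 13; minimax = -1.
-5 ≠ -1, so there is no saddle point; optimal play is mixed.
a1 is strictly dominated by a3, so Row never plays it.
Z is strictly dominated by X (it gives Row strictly more in every row), so Column never plays it.
On the remaining 2×2 (a2, a3 vs X, Y):
Let Row play a2 with probability p. Expected payoff against X: (-1)p + (-6)(1−p) = 5p − 6; against Y: (-5)p + 11(1−p) = −16p + 11.
Setting these equal: 5p − 6 = −16p + 11 ⇒ 21p = 17 ⇒ p = 17/21, and the value is (5)·(17/21) − 6 = -41/21.
For Column: with q = P(X), equating a2's and a3's payoffs gives 4q − 5 = −17q + 11 ⇒ q = 16/21.

-41/21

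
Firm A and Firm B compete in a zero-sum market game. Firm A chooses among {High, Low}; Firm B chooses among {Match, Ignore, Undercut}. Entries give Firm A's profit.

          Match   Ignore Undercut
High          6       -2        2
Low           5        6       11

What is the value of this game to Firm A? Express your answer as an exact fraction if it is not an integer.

46/9

Row minima: High → -2, Low → 5; maximin = 5.
Column maxima: Match → 6, Ignore → 6, Undercut → 11; minimax = 6.
5 ≠ 6, so there is no saddle point; optimal play is mixed.
Undercut is strictly dominated by Ignore (it gives Firm A strictly more in every row), so Firm B never plays it.
On the remaining 2×2 (High, Low vs Match, Ignore):
Let Firm A play High with probability p. Expected payoff against Match: 6p + 5(1−p) = p + 5; against Ignore: (-2)p + 6(1−p) = −8p + 6.
Setting these equal: p + 5 = −8p + 6 ⇒ 9p = 1 ⇒ p = 1/9, and the value is (1)·(1/9) + 5 = 46/9.
For Firm B: with q = P(Match), equating High's and Low's payoffs gives 8q − 2 = −q + 6 ⇒ q = 8/9.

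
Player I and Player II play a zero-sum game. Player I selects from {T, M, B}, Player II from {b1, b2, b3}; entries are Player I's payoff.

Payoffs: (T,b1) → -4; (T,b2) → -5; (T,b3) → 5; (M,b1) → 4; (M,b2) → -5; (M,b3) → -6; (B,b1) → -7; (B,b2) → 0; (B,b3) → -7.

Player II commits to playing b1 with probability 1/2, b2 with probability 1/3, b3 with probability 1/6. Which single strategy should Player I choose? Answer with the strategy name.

Expected payoff of T: (1/2)·(-4) + (1/3)·(-5) + (1/6)·5 = -17/6.
Expected payoff of M: (1/2)·4 + (1/3)·(-5) + (1/6)·(-6) = -2/3.
Expected payoff of B: (1/2)·(-7) + (1/3)·0 + (1/6)·(-7) = -14/3.
The largest is -2/3, so Player I's best response is M.

M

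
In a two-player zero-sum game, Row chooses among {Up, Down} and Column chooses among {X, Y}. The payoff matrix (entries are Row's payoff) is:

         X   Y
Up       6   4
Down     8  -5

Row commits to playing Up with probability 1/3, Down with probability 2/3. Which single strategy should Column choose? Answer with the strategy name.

Y

If Column plays X, Row's expected payoff is (1/3)·6 + (2/3)·8 = 22/3.
If Column plays Y, Row's expected payoff is (1/3)·4 + (2/3)·(-5) = -2.
Column minimizes Row's payoff; the smallest is -2, so the best response is Y.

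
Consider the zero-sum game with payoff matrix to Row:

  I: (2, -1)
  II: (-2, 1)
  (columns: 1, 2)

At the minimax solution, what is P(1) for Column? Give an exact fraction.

1/3

Row minima: I → -1, II → -2; maximin = -1.
Column maxima: 1 → 2, 2 → 1; minimax = 1.
-1 ≠ 1, so there is no saddle point; optimal play is mixed.
Let Row play I with probability p. Expected payoff against 1: 2p + (-2)(1−p) = 4p − 2; against 2: (-1)p + 1(1−p) = −2p + 1.
Setting these equal: 4p − 2 = −2p + 1 ⇒ 6p = 3 ⇒ p = 1/2, and the value is (4)·(1/2) − 2 = 0.
For Column: with q = P(1), equating I's and II's payoffs gives 3q − 1 = −3q + 1 ⇒ q = 1/3.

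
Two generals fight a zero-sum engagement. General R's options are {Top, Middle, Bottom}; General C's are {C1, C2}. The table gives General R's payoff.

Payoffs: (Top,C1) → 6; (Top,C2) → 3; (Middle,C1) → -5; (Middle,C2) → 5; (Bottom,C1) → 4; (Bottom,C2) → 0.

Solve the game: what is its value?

Row minima: Top → 3, Middle → -5, Bottom → 0; maximin = 3.
Column maxima: C1 → 6, C2 → 5; minimax = 5.
3 ≠ 5, so there is no saddle point; optimal play is mixed.
Bottom is strictly dominated by Top, so General R never plays it.
On the remaining 2×2 (Top, Middle vs C1, C2):
Let General R play Top with probability p. Expected payoff against C1: 6p + (-5)(1−p) = 11p − 5; against C2: 3p + 5(1−p) = −2p + 5.
Setting these equal: 11p − 5 = −2p + 5 ⇒ 13p = 10 ⇒ p = 10/13, and the value is (11)·(10/13) − 5 = 45/13.
For General C: with q = P(C1), equating Top's and Middle's payoffs gives 3q + 3 = −10q + 5 ⇒ q = 2/13.

45/13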